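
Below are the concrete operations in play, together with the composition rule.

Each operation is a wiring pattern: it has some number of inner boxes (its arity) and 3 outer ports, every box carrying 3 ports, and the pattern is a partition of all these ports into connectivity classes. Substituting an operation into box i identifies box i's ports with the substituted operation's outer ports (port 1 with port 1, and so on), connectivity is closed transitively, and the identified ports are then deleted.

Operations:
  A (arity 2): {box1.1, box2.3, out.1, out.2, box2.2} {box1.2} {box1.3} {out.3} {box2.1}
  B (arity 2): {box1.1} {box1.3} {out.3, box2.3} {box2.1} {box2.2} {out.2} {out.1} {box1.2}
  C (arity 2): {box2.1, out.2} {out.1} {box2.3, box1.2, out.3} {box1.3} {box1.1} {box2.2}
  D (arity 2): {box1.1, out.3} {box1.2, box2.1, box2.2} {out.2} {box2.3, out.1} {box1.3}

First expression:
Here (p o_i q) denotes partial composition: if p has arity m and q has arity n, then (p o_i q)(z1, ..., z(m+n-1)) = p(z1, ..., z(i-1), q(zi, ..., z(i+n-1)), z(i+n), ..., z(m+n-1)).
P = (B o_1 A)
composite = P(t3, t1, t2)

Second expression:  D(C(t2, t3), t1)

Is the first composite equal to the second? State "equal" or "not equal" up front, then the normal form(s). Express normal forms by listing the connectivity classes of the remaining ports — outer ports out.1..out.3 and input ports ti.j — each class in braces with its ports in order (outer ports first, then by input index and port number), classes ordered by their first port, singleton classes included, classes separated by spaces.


not equal: they reduce to {out.1} {out.2} {out.3, t2.3} {t1.1} {t1.2, t1.3, t3.1} {t2.1} {t2.2} {t3.2} {t3.3} and {out.1, t1.3} {out.2} {out.3} {t1.1, t1.2, t3.1} {t2.1} {t2.2, t3.3} {t2.3} {t3.2}

The first composite normalizes to {out.1} {out.2} {out.3, t2.3} {t1.1} {t1.2, t1.3, t3.1} {t2.1} {t2.2} {t3.2} {t3.3}
The second composite normalizes to {out.1, t1.3} {out.2} {out.3} {t1.1, t1.2, t3.1} {t2.1} {t2.2, t3.3} {t2.3} {t3.2}
They disagree, so not equal.


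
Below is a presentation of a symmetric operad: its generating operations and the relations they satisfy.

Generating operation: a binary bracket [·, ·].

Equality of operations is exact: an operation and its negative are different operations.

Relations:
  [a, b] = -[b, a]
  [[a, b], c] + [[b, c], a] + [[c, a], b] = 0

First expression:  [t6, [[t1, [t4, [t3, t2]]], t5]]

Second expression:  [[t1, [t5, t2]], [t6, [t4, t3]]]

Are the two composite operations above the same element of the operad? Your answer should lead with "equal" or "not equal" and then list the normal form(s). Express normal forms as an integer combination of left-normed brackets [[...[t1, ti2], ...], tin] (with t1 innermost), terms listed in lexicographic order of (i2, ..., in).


not equal; the first gives -[[[[[t1, t2], t3], t4], t5], t6] + [[[[[t1, t3], t2], t4], t5], t6] + [[[[[t1, t4], t2], t3], t5], t6] - [[[[[t1, t4], t3], t2], t5], t6] and the second -[[[[[t1, t2], t5], t3], t4], t6] + [[[[[t1, t2], t5], t4], t3], t6] + [[[[[t1, t2], t5], t6], t3], t4] - [[[[[t1, t2], t5], t6], t4], t3] + [[[[[t1, t5], t2], t3], t4], t6] - [[[[[t1, t5], t2], t4], t3], t6] - [[[[[t1, t5], t2], t6], t3], t4] + [[[[[t1, t5], t2], t6], t4], t3]

Reducing the first expression gives -[[[[[t1, t2], t3], t4], t5], t6] + [[[[[t1, t3], t2], t4], t5], t6] + [[[[[t1, t4], t2], t3], t5], t6] - [[[[[t1, t4], t3], t2], t5], t6]
Reducing the second expression gives -[[[[[t1, t2], t5], t3], t4], t6] + [[[[[t1, t2], t5], t4], t3], t6] + [[[[[t1, t2], t5], t6], t3], t4] - [[[[[t1, t2], t5], t6], t4], t3] + [[[[[t1, t5], t2], t3], t4], t6] - [[[[[t1, t5], t2], t4], t3], t6] - [[[[[t1, t5], t2], t6], t3], t4] + [[[[[t1, t5], t2], t6], t4], t3]
The normal forms differ: not equal.


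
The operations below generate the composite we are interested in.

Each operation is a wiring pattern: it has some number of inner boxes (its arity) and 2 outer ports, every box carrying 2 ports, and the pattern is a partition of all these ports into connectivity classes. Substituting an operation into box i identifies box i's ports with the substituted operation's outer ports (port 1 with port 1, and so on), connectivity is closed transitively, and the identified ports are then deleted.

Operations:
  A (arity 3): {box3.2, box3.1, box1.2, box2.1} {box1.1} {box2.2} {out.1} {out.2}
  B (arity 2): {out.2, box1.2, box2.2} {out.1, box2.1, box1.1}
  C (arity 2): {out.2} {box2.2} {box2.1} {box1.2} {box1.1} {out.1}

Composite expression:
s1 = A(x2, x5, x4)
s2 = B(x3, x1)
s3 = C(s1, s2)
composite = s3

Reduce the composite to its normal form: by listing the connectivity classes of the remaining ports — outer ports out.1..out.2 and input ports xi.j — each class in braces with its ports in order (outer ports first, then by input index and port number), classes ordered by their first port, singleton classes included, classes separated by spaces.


{out.1} {out.2} {x1.1, x3.1} {x1.2, x3.2} {x2.1} {x2.2, x4.1, x4.2, x5.1} {x5.2}

After gluing at C, chains via deleted ports link the x-ports.
composing A on (x2, x5, x4), with out.j its own outer ports: {out.1} {out.2} {x2.1} {x2.2, x4.1, x4.2, x5.1} {x5.2}
composing B on (x3, x1), with out.j its own outer ports: {out.1, x1.1, x3.1} {out.2, x1.2, x3.2}
composing C on (x2, x5, x4, x3, x1), with out.j its own outer ports: {out.1} {out.2} {x1.1, x3.1} {x1.2, x3.2} {x2.1} {x2.2, x4.1, x4.2, x5.1} {x5.2}


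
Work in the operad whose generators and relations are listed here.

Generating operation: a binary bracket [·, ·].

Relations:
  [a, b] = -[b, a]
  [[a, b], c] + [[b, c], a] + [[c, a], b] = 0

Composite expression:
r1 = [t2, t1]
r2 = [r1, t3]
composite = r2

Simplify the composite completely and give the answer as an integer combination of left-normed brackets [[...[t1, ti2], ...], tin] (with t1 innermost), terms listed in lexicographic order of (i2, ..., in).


-[[t1, t2], t3]


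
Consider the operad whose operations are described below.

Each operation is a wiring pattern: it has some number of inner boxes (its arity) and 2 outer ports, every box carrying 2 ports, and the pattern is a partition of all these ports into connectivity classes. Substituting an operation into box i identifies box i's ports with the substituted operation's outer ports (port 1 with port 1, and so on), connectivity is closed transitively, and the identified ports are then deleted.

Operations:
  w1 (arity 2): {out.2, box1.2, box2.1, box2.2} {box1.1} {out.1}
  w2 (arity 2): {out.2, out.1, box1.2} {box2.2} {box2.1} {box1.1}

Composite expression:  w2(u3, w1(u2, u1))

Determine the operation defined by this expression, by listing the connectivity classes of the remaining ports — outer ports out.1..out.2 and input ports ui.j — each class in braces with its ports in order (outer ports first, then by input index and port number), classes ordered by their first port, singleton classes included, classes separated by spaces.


{out.1, out.2, u3.2} {u1.1, u1.2, u2.2} {u2.1} {u3.1}

Connectivity passes through glued w2-boundaries; trace each wire chain.
through w1, on inputs (u2, u1): {out.1} {out.2, u1.1, u1.2, u2.2} {u2.1} (out.j = stage outer ports)
through w2, on inputs (u3, u2, u1): {out.1, out.2, u3.2} {u1.1, u1.2, u2.2} {u2.1} {u3.1} (out.j = stage outer ports)


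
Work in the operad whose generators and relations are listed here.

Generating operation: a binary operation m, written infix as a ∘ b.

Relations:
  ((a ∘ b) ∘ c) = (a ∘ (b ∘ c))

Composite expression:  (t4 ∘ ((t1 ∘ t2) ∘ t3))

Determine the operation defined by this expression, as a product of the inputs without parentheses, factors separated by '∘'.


t4 ∘ t1 ∘ t2 ∘ t3

Associativity of m dissolves the nesting; only the t-input order survives.
(t1 ∘ t2) reduces to t1 ∘ t2
((t1 ∘ t2) ∘ t3) reduces to t1 ∘ t2 ∘ t3
(t4 ∘ ((t1 ∘ t2) ∘ t3)) reduces to t4 ∘ t1 ∘ t2 ∘ t3


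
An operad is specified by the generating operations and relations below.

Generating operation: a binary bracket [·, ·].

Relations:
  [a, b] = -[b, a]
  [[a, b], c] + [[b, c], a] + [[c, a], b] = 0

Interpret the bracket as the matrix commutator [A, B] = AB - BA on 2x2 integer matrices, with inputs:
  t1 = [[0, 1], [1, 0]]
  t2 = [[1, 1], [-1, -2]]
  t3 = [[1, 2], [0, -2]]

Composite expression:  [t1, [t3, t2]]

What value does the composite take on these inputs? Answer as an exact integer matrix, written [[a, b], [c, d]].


[[6, 4], [-4, -6]]


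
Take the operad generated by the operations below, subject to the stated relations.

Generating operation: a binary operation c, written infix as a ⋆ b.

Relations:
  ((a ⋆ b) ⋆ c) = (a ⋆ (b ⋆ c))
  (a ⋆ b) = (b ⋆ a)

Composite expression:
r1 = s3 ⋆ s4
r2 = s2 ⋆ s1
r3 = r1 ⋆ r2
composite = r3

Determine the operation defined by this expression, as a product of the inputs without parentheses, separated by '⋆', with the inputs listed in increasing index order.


Key point: c commutes, so take the s-inputs in any fixed order.
(s3 ⋆ s4) unparenthesizes to s3 ⋆ s4
(s2 ⋆ s1) unparenthesizes to s2 ⋆ s1
((s3 ⋆ s4) ⋆ (s2 ⋆ s1)) unparenthesizes to s3 ⋆ s4 ⋆ s2 ⋆ s1
rearranged into index order: s1 ⋆ s2 ⋆ s3 ⋆ s4

s1 ⋆ s2 ⋆ s3 ⋆ s4


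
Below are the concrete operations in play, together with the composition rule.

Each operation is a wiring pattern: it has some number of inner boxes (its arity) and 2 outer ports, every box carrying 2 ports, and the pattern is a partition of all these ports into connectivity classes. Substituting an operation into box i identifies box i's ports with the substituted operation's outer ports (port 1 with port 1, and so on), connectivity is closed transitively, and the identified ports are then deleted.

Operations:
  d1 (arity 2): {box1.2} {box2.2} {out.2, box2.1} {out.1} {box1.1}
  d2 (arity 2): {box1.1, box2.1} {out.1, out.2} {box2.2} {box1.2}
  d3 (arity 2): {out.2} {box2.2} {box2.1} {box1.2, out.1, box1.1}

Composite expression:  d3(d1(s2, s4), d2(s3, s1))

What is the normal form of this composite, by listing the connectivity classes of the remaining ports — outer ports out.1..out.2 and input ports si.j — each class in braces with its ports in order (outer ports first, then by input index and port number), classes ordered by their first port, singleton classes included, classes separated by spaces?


{out.1, s4.1} {out.2} {s1.1, s3.1} {s1.2} {s2.1} {s2.2} {s3.2} {s4.2}

After gluing at d3, chains via deleted ports link the s-ports.
through d1, on inputs (s2, s4): {out.1} {out.2, s4.1} {s2.1} {s2.2} {s4.2} (out.j = stage outer ports)
through d2, on inputs (s3, s1): {out.1, out.2} {s1.1, s3.1} {s1.2} {s3.2} (out.j = stage outer ports)
through d3, on inputs (s2, s4, s3, s1): {out.1, s4.1} {out.2} {s1.1, s3.1} {s1.2} {s2.1} {s2.2} {s3.2} {s4.2} (out.j = stage outer ports)


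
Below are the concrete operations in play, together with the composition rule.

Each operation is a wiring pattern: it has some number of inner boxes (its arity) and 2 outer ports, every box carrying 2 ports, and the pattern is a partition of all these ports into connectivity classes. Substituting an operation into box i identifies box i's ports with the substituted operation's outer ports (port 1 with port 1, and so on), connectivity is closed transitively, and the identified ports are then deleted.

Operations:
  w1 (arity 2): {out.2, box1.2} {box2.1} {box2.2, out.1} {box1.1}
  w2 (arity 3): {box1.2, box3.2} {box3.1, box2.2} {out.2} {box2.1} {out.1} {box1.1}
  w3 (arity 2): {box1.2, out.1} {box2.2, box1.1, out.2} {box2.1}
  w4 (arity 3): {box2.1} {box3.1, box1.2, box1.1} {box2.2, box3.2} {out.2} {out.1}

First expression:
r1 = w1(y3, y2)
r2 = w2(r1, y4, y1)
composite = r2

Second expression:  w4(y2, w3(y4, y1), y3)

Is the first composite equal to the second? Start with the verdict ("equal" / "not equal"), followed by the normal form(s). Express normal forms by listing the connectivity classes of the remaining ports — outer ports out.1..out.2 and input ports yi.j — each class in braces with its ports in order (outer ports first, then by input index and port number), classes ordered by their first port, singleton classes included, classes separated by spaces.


not equal; the first gives {out.1} {out.2} {y1.1, y4.2} {y1.2, y3.2} {y2.1} {y2.2} {y3.1} {y4.1} and the second {out.1} {out.2} {y1.1} {y1.2, y3.2, y4.1} {y2.1, y2.2, y3.1} {y4.2}

Reducing the first expression gives {out.1} {out.2} {y1.1, y4.2} {y1.2, y3.2} {y2.1} {y2.2} {y3.1} {y4.1}
Reducing the second expression gives {out.1} {out.2} {y1.1} {y1.2, y3.2, y4.1} {y2.1, y2.2, y3.1} {y4.2}
They disagree, so not equal.


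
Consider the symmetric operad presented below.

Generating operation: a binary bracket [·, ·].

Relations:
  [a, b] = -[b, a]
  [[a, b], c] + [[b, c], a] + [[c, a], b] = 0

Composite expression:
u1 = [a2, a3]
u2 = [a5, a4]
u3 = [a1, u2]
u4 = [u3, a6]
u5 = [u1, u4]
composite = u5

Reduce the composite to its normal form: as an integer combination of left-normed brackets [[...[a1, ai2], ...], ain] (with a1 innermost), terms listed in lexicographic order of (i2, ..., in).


[[[[[a1, a4], a5], a6], a2], a3] - [[[[[a1, a4], a5], a6], a3], a2] - [[[[[a1, a5], a4], a6], a2], a3] + [[[[[a1, a5], a4], a6], a3], a2]

Antisymmetry and Jacobi reduce to a1-anchored left-normed brackets.
Composite bracket: [[a2, a3], [[a1, [a5, a4]], a6]]
Full expansion: 32 signed words from ab - ba (2^5 = 32).
Keep just the words that open with a1:
  sign of a1a4a5a6a2a3 is +1, so it contributes +[[[[[a1, a4], a5], a6], a2], a3]
  sign of a1a4a5a6a3a2 is -1, so it contributes -[[[[[a1, a4], a5], a6], a3], a2]
  sign of a1a5a4a6a2a3 is -1, so it contributes -[[[[[a1, a5], a4], a6], a2], a3]
  sign of a1a5a4a6a3a2 is +1, so it contributes +[[[[[a1, a5], a4], a6], a3], a2]


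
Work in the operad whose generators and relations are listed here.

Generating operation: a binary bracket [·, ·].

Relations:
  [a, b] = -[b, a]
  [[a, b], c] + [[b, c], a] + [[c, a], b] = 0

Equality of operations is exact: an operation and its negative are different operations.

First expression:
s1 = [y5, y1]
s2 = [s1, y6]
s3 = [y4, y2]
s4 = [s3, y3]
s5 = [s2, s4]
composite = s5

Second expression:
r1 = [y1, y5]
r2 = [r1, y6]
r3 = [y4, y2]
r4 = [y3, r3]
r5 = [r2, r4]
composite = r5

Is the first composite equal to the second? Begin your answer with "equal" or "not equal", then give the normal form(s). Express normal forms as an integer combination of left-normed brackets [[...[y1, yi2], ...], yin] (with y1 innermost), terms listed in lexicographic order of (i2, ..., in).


In normal form, the first expression is [[[[[y1, y5], y6], y2], y4], y3] - [[[[[y1, y5], y6], y3], y2], y4] + [[[[[y1, y5], y6], y3], y4], y2] - [[[[[y1, y5], y6], y4], y2], y3]
In normal form, the second expression is [[[[[y1, y5], y6], y2], y4], y3] - [[[[[y1, y5], y6], y3], y2], y4] + [[[[[y1, y5], y6], y3], y4], y2] - [[[[[y1, y5], y6], y4], y2], y3]
The normal forms match — equal.

equal; the common form is [[[[[y1, y5], y6], y2], y4], y3] - [[[[[y1, y5], y6], y3], y2], y4] + [[[[[y1, y5], y6], y3], y4], y2] - [[[[[y1, y5], y6], y4], y2], y3]


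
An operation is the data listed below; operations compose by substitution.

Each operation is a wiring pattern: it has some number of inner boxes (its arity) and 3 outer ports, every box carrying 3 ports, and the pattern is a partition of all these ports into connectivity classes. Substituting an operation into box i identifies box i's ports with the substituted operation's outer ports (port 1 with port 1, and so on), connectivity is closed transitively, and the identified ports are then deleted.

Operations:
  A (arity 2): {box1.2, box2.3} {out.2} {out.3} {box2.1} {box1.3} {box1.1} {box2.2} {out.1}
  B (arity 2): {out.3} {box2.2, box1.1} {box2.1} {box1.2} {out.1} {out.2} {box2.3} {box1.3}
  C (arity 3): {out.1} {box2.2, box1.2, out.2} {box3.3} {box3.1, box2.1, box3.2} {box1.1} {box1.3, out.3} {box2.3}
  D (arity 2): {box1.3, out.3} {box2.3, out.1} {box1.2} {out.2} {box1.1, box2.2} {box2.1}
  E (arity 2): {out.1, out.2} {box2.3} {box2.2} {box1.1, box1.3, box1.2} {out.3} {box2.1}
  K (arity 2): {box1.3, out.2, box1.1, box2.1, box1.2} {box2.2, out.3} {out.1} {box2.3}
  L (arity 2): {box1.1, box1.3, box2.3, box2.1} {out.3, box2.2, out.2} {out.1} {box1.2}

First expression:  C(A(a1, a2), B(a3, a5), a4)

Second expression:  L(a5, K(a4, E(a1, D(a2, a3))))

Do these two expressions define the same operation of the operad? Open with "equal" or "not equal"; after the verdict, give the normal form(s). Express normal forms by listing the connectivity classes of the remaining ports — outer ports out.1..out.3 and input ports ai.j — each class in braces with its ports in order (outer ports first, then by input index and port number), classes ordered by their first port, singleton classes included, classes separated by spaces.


Reducing the first expression gives {out.1} {out.2} {out.3} {a1.1} {a1.2, a2.3} {a1.3} {a2.1} {a2.2} {a3.1, a5.2} {a3.2} {a3.3} {a4.1, a4.2} {a4.3} {a5.1} {a5.3}
Reducing the second expression gives {out.1} {out.2, out.3, a4.1, a4.2, a4.3, a5.1, a5.3} {a1.1, a1.2, a1.3} {a2.1, a3.2} {a2.2} {a2.3} {a3.1} {a3.3} {a5.2}
The forms do not match — not equal.

not equal: they reduce to {out.1} {out.2} {out.3} {a1.1} {a1.2, a2.3} {a1.3} {a2.1} {a2.2} {a3.1, a5.2} {a3.2} {a3.3} {a4.1, a4.2} {a4.3} {a5.1} {a5.3} and {out.1} {out.2, out.3, a4.1, a4.2, a4.3, a5.1, a5.3} {a1.1, a1.2, a1.3} {a2.1, a3.2} {a2.2} {a2.3} {a3.1} {a3.3} {a5.2}


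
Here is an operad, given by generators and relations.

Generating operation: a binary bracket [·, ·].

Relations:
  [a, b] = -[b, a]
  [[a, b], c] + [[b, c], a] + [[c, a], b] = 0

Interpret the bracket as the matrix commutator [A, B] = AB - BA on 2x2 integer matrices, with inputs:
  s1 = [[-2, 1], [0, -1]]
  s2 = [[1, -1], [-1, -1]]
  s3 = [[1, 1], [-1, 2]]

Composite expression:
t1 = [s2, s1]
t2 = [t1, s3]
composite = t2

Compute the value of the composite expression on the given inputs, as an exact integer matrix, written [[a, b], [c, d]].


[[-2, 3], [1, 2]]

[s2, s1] = [[1, 1], [1, -1]]
[[s2, s1], s3] = [[-2, 3], [1, 2]]


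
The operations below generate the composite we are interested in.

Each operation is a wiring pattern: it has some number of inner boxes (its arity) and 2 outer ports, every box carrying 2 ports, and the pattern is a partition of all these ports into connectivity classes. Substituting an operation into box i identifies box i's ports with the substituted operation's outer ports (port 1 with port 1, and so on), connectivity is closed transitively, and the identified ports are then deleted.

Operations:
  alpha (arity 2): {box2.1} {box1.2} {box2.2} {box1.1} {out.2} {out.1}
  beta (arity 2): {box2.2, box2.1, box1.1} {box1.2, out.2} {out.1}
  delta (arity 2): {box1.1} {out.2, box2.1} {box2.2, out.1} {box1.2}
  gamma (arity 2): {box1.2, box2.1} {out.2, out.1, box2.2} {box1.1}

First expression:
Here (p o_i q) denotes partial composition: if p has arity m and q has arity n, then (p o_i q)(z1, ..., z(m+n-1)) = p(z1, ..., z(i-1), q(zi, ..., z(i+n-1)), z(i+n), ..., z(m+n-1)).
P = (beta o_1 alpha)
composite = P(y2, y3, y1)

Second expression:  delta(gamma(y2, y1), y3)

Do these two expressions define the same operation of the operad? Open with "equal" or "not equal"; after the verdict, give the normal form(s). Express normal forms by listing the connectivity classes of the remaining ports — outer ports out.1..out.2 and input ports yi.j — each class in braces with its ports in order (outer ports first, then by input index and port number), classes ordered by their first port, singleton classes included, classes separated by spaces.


not equal: they reduce to {out.1} {out.2} {y1.1, y1.2} {y2.1} {y2.2} {y3.1} {y3.2} and {out.1, y3.2} {out.2, y3.1} {y1.1, y2.2} {y1.2} {y2.1}

The first expression, normalized: {out.1} {out.2} {y1.1, y1.2} {y2.1} {y2.2} {y3.1} {y3.2}
The second expression, normalized: {out.1, y3.2} {out.2, y3.1} {y1.1, y2.2} {y1.2} {y2.1}
The forms do not match — not equal.


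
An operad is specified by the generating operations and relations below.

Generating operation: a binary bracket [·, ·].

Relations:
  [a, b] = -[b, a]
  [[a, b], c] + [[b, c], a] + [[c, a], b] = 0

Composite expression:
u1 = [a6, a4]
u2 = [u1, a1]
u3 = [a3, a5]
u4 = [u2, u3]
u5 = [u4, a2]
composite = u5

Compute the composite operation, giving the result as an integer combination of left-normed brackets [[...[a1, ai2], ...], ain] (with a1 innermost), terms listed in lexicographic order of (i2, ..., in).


Left-normed coefficients sit on the a1-initial expansion words.
Composite bracket: [[[[a6, a4], a1], [a3, a5]], a2]
Expanding via [a, b] = ab - ba: 32 signed words (2^5 = 32).
Collect the words opening with a1:
  word a1a4a6a3a5a2 has sign +1, contributing +[[[[[a1, a4], a6], a3], a5], a2]
  word a1a4a6a5a3a2 has sign -1, contributing -[[[[[a1, a4], a6], a5], a3], a2]
  word a1a6a4a3a5a2 has sign -1, contributing -[[[[[a1, a6], a4], a3], a5], a2]
  word a1a6a4a5a3a2 has sign +1, contributing +[[[[[a1, a6], a4], a5], a3], a2]

[[[[[a1, a4], a6], a3], a5], a2] - [[[[[a1, a4], a6], a5], a3], a2] - [[[[[a1, a6], a4], a3], a5], a2] + [[[[[a1, a6], a4], a5], a3], a2]


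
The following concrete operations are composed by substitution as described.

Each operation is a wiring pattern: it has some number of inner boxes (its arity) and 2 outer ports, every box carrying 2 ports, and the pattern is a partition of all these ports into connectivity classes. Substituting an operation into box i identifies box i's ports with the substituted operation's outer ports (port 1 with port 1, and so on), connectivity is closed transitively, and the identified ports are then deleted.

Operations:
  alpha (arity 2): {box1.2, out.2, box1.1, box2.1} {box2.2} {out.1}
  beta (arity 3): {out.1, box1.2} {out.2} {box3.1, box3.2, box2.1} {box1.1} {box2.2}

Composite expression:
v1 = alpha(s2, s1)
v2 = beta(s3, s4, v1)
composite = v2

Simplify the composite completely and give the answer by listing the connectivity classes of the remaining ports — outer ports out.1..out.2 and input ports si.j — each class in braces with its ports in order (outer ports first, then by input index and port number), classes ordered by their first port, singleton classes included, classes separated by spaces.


{out.1, s3.2} {out.2} {s1.1, s2.1, s2.2, s4.1} {s1.2} {s3.1} {s4.2}

Two ports join when wires chain via beta-identified ports.
stage alpha: inputs (s2, s1), connectivity {out.1} {out.2, s1.1, s2.1, s2.2} {s1.2}, out.j its boundary
stage beta: inputs (s3, s4, s2, s1), connectivity {out.1, s3.2} {out.2} {s1.1, s2.1, s2.2, s4.1} {s1.2} {s3.1} {s4.2}, out.j its boundary


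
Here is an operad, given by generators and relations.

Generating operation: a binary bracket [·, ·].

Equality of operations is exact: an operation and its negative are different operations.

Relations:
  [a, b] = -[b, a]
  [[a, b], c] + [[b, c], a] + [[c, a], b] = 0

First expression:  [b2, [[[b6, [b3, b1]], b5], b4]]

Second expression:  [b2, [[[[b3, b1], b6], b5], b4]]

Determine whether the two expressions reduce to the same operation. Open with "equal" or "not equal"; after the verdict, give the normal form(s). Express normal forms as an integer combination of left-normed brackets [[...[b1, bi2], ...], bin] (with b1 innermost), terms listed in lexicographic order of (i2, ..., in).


not equal: they reduce to -[[[[[b1, b3], b6], b5], b4], b2] and [[[[[b1, b3], b6], b5], b4], b2]


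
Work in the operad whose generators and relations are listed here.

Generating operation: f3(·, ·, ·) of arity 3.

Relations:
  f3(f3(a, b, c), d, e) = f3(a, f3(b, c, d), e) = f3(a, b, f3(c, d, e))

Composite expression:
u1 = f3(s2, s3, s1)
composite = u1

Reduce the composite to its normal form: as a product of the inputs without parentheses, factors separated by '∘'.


s2 ∘ s3 ∘ s1

Every regrouping of f3 is equal, so read the s-inputs in written order.
f3(s2, s3, s1) linearizes to s2 ∘ s3 ∘ s1


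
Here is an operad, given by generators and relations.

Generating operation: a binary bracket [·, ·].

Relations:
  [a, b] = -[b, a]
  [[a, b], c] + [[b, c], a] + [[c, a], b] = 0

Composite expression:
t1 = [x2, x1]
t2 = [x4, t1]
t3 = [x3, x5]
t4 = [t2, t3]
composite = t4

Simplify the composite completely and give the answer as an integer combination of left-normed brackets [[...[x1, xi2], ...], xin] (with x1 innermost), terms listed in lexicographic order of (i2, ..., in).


Left-normed coefficients sit on the x1-initial expansion words.
Composite bracket: [[x4, [x2, x1]], [x3, x5]]
Applying ab - ba throughout gives 16 signed words (2^4 = 16).
Coefficients come from the x1-initial words:
  word x1x2x4x3x5 has sign +1, contributing +[[[[x1, x2], x4], x3], x5]
  word x1x2x4x5x3 has sign -1, contributing -[[[[x1, x2], x4], x5], x3]

[[[[x1, x2], x4], x3], x5] - [[[[x1, x2], x4], x5], x3]


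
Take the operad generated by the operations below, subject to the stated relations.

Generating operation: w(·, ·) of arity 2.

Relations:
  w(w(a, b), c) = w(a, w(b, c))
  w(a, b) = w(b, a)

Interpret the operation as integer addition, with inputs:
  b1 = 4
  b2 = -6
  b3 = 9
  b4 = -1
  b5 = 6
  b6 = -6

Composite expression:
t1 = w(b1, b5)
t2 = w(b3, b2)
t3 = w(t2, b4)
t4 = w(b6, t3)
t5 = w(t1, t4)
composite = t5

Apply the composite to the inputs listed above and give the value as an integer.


6

w(b1, b5) = 10
w(b3, b2) = 3
w(w(b3, b2), b4) = 2
w(b6, w(w(b3, b2), b4)) = -4
w(w(b1, b5), w(b6, w(w(b3, b2), b4))) = 6


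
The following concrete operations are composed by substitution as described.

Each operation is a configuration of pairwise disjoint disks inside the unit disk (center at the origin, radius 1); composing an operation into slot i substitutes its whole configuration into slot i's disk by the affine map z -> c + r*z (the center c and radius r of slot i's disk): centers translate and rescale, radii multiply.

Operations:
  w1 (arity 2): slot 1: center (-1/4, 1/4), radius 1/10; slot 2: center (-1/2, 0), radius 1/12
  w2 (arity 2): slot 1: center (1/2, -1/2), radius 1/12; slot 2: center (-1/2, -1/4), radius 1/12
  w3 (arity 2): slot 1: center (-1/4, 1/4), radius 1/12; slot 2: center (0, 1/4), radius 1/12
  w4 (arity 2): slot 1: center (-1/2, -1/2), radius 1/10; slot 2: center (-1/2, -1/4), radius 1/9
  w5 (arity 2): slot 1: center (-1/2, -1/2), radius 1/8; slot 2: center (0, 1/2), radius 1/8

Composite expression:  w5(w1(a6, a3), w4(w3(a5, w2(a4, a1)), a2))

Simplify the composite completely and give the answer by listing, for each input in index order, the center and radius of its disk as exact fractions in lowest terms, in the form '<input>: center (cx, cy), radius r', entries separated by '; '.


a1: center (-121/1920, 1691/3840), radius 1/11520; a2: center (-1/16, 15/32), radius 1/72; a3: center (-9/16, -1/2), radius 1/96; a4: center (-119/1920, 169/384), radius 1/11520; a5: center (-21/320, 141/320), radius 1/960; a6: center (-17/32, -15/32), radius 1/80

Affine substitution under w5: radii multiply and a-centers shift.
input a6: applying the 2 nested substitutions gives center (-17/32, -15/32), radius 1/80
input a3: applying the 2 nested substitutions gives center (-9/16, -1/2), radius 1/96
input a5: applying the 3 nested substitutions gives center (-21/320, 141/320), radius 1/960
input a4: applying the 4 nested substitutions gives center (-119/1920, 169/384), radius 1/11520
input a1: applying the 4 nested substitutions gives center (-121/1920, 1691/3840), radius 1/11520
input a2: applying the 2 nested substitutions gives center (-1/16, 15/32), radius 1/72


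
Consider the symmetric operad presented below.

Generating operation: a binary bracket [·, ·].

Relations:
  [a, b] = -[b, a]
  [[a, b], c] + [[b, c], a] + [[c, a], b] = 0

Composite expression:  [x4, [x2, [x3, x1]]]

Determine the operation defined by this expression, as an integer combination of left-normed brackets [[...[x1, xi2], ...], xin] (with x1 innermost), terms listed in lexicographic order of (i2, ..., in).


-[[[x1, x3], x2], x4]


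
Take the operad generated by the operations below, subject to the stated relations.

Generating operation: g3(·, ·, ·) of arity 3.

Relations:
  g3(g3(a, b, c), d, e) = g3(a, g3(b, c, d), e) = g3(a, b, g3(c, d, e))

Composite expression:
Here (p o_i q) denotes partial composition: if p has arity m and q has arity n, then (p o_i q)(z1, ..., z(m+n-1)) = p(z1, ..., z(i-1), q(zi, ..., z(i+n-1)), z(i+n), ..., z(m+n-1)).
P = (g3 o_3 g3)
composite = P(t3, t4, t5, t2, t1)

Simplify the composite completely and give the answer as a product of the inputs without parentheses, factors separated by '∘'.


t3 ∘ t4 ∘ t5 ∘ t2 ∘ t1


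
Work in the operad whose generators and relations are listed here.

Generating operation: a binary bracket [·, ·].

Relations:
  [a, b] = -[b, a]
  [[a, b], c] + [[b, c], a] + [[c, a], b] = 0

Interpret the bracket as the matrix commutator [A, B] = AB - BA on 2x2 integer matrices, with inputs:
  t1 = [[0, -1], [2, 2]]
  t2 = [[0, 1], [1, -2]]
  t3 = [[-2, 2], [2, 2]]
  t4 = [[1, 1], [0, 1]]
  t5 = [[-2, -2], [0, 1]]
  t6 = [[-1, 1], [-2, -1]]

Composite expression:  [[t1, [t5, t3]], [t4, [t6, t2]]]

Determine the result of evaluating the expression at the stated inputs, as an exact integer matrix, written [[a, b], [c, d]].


[[-24, -104], [32, 24]]

[t5, t3] = [[-4, -14], [6, 4]]
[t1, [t5, t3]] = [[22, 20], [-4, -22]]
[t6, t2] = [[3, -2], [-4, -3]]
[t4, [t6, t2]] = [[-4, -6], [0, 4]]
[[t1, [t5, t3]], [t4, [t6, t2]]] = [[-24, -104], [32, 24]]


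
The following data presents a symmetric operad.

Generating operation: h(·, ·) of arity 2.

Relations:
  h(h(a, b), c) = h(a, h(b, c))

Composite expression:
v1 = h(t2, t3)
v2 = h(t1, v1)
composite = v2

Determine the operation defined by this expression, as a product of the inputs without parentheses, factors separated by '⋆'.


t1 ⋆ t2 ⋆ t3

All parenthesizations of h agree; list the t-inputs left to right.
h(t2, t3) collapses to t2 ⋆ t3
h(t1, h(t2, t3)) collapses to t1 ⋆ t2 ⋆ t3


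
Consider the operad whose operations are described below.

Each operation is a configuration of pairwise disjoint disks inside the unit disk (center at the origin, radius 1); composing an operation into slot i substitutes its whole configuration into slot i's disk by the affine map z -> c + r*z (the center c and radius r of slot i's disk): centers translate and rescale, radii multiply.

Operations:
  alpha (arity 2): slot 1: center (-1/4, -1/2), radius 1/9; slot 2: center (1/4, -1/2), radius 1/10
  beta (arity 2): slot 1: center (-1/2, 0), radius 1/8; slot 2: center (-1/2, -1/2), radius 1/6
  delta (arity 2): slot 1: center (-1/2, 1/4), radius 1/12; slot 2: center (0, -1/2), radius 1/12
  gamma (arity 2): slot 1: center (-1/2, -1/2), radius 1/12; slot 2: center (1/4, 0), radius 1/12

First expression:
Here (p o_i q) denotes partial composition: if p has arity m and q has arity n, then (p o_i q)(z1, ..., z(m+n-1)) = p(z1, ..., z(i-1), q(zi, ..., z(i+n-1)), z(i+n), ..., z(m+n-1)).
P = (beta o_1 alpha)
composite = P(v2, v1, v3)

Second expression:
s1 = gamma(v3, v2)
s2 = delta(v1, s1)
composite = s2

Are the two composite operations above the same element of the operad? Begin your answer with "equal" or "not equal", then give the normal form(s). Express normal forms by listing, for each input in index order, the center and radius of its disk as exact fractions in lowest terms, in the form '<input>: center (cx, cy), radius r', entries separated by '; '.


not equal: they reduce to v1: center (-15/32, -1/16), radius 1/80; v2: center (-17/32, -1/16), radius 1/72; v3: center (-1/2, -1/2), radius 1/6 and v1: center (-1/2, 1/4), radius 1/12; v2: center (1/48, -1/2), radius 1/144; v3: center (-1/24, -13/24), radius 1/144


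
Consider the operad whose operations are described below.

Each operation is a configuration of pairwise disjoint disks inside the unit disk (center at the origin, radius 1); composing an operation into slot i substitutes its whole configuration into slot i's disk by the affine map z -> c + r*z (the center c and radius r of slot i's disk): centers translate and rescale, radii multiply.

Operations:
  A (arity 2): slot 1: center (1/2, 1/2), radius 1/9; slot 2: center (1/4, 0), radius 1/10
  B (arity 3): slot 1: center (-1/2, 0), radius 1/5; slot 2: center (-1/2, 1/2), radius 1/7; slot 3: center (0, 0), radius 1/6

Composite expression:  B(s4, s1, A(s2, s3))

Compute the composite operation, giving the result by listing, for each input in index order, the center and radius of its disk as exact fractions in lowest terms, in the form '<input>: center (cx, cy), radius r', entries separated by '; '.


s1: center (-1/2, 1/2), radius 1/7; s2: center (1/12, 1/12), radius 1/54; s3: center (1/24, 0), radius 1/60; s4: center (-1/2, 0), radius 1/5

Below B, radii multiply path by path; the s-disk centers shift.
s4: after 1 affine step, its disk has center (-1/2, 0), radius 1/5
s1: after 1 affine step, its disk has center (-1/2, 1/2), radius 1/7
s2: after 2 affine steps, its disk has center (1/12, 1/12), radius 1/54
s3: after 2 affine steps, its disk has center (1/24, 0), radius 1/60


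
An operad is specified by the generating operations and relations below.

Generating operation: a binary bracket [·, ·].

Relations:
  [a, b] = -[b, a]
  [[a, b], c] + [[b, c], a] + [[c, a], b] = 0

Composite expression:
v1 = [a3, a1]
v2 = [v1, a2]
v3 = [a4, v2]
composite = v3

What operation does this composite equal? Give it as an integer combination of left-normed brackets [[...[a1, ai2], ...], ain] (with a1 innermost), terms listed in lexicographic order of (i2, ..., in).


[[[a1, a3], a2], a4]

Expand each bracket as ab - ba; the a1-initial words give the coefficients.
Composite bracket: [a4, [[a3, a1], a2]]
Applying ab - ba throughout gives 8 signed words (2^3 = 8).
Keep just the words that open with a1:
  from a1a3a2a4, sign +1: term +[[[a1, a3], a2], a4]


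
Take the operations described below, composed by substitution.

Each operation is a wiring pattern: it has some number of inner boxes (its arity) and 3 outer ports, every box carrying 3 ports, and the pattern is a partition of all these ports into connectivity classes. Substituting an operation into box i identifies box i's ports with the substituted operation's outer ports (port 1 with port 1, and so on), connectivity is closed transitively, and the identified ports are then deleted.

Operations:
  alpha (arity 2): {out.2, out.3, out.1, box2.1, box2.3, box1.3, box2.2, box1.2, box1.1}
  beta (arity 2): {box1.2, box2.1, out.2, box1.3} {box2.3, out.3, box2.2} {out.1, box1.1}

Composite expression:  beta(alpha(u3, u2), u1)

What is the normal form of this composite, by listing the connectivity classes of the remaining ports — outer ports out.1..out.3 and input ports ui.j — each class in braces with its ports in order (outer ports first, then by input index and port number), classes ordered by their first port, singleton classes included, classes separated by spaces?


{out.1, out.2, u1.1, u2.1, u2.2, u2.3, u3.1, u3.2, u3.3} {out.3, u1.2, u1.3}

Connectivity passes through glued beta-boundaries; trace each wire chain.
the subtree at alpha composes to {out.1, out.2, out.3, u2.1, u2.2, u2.3, u3.1, u3.2, u3.3} on (u3, u2); out.j = own outer ports
the subtree at beta composes to {out.1, out.2, u1.1, u2.1, u2.2, u2.3, u3.1, u3.2, u3.3} {out.3, u1.2, u1.3} on (u3, u2, u1); out.j = own outer ports


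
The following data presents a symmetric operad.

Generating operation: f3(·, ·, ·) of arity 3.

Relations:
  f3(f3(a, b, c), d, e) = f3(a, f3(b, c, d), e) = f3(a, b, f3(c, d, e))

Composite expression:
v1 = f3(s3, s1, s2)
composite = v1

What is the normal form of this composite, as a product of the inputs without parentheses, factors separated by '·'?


Key point: f3 is associative — brackets drop, the s-order remains.
f3(s3, s1, s2) reduces to s3 · s1 · s2

s3 · s1 · s2


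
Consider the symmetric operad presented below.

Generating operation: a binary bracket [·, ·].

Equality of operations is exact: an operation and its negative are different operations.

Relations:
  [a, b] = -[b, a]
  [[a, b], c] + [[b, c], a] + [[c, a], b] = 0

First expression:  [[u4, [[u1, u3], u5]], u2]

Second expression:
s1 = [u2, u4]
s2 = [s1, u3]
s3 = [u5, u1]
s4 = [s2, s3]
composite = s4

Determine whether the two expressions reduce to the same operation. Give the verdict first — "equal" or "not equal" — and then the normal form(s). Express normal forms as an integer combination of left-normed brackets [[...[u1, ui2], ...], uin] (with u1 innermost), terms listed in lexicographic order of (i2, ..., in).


not equal; the first gives -[[[[u1, u3], u5], u4], u2] and the second [[[[u1, u5], u2], u4], u3] - [[[[u1, u5], u3], u2], u4] + [[[[u1, u5], u3], u4], u2] - [[[[u1, u5], u4], u2], u3]


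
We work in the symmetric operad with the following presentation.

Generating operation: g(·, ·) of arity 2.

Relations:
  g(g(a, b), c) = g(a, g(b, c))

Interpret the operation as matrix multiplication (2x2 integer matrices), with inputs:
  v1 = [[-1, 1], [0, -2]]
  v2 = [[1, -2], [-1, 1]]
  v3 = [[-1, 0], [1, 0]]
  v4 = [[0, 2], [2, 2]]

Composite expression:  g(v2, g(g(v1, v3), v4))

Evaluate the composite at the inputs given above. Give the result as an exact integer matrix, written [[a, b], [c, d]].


g(v1, v3) = [[2, 0], [-2, 0]]
g(g(v1, v3), v4) = [[0, 4], [0, -4]]
g(v2, g(g(v1, v3), v4)) = [[0, 12], [0, -8]]

[[0, 12], [0, -8]]


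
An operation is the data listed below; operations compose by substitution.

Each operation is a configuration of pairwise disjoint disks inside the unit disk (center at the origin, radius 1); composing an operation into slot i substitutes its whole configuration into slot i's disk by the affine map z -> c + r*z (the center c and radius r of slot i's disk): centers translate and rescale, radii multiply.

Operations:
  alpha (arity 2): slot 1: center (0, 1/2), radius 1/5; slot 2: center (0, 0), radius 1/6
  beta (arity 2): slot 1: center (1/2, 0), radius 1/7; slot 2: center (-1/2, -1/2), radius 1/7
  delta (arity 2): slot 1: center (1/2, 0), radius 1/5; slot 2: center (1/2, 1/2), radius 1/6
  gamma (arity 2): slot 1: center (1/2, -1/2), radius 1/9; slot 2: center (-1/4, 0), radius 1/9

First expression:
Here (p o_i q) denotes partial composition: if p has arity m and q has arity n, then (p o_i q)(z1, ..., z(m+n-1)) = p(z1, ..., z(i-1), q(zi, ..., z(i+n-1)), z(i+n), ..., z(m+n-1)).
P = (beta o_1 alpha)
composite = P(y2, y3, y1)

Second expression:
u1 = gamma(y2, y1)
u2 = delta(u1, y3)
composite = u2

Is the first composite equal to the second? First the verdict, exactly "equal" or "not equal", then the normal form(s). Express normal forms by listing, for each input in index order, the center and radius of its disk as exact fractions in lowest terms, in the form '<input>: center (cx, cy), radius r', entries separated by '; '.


The first composite normalizes to y1: center (-1/2, -1/2), radius 1/7; y2: center (1/2, 1/14), radius 1/35; y3: center (1/2, 0), radius 1/42
The second composite normalizes to y1: center (9/20, 0), radius 1/45; y2: center (3/5, -1/10), radius 1/45; y3: center (1/2, 1/2), radius 1/6
They disagree, so not equal.

not equal; the first gives y1: center (-1/2, -1/2), radius 1/7; y2: center (1/2, 1/14), radius 1/35; y3: center (1/2, 0), radius 1/42 and the second y1: center (9/20, 0), radius 1/45; y2: center (3/5, -1/10), radius 1/45; y3: center (1/2, 1/2), radius 1/6


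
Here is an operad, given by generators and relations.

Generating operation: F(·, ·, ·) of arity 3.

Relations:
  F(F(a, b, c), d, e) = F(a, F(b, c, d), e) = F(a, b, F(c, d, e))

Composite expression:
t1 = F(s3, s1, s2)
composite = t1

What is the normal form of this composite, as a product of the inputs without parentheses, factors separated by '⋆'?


s3 ⋆ s1 ⋆ s2

Every regrouping of F is equal, so read the s-inputs in written order.
F(s3, s1, s2) flattens to s3 ⋆ s1 ⋆ s2


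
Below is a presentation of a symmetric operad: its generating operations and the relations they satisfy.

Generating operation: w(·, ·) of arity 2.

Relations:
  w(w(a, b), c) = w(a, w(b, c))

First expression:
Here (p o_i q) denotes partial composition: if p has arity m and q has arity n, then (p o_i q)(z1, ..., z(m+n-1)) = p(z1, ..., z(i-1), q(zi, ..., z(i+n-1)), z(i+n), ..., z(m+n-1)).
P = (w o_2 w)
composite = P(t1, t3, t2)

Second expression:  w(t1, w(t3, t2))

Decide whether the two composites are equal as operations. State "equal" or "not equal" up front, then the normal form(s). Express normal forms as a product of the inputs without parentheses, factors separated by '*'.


equal: each reduces to t1 * t3 * t2

The first composite normalizes to t1 * t3 * t2
The second composite normalizes to t1 * t3 * t2
Both agree, so they are equal.
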